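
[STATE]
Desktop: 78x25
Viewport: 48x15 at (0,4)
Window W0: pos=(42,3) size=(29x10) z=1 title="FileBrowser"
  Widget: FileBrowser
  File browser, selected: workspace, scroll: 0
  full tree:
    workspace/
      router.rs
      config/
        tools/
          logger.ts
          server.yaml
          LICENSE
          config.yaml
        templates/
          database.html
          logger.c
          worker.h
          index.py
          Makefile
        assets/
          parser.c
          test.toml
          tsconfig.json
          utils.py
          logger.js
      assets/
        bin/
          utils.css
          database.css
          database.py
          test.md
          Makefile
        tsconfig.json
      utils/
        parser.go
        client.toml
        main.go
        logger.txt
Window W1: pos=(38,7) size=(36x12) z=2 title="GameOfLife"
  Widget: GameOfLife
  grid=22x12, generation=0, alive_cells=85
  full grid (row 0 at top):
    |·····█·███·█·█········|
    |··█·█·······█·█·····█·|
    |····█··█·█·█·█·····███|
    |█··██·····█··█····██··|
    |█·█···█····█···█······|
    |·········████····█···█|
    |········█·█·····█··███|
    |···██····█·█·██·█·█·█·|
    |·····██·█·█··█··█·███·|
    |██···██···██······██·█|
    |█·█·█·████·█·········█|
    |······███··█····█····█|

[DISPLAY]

                                          ┃ File
                                          ┠─────
                                          ┃> [-]
                                      ┏━━━━━━━━━
                                      ┃ GameOfLi
                                      ┠─────────
                                      ┃Gen: 0   
                                      ┃····█··█·
                                      ┃█··██····
                                      ┃█·█···█··
                                      ┃·········
                                      ┃········█
                                      ┃···██····
                                      ┃·····██·█
                                      ┗━━━━━━━━━


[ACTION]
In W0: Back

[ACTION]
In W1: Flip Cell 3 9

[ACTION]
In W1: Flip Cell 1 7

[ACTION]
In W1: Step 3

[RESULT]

                                          ┃ File
                                          ┠─────
                                          ┃> [-]
                                      ┏━━━━━━━━━
                                      ┃ GameOfLi
                                      ┠─────────
                                      ┃Gen: 3   
                                      ┃··███····
                                      ┃··███····
                                      ┃····█···█
                                      ┃·······█·
                                      ┃·······██
                                      ┃·····█···
                                      ┃·····████
                                      ┗━━━━━━━━━


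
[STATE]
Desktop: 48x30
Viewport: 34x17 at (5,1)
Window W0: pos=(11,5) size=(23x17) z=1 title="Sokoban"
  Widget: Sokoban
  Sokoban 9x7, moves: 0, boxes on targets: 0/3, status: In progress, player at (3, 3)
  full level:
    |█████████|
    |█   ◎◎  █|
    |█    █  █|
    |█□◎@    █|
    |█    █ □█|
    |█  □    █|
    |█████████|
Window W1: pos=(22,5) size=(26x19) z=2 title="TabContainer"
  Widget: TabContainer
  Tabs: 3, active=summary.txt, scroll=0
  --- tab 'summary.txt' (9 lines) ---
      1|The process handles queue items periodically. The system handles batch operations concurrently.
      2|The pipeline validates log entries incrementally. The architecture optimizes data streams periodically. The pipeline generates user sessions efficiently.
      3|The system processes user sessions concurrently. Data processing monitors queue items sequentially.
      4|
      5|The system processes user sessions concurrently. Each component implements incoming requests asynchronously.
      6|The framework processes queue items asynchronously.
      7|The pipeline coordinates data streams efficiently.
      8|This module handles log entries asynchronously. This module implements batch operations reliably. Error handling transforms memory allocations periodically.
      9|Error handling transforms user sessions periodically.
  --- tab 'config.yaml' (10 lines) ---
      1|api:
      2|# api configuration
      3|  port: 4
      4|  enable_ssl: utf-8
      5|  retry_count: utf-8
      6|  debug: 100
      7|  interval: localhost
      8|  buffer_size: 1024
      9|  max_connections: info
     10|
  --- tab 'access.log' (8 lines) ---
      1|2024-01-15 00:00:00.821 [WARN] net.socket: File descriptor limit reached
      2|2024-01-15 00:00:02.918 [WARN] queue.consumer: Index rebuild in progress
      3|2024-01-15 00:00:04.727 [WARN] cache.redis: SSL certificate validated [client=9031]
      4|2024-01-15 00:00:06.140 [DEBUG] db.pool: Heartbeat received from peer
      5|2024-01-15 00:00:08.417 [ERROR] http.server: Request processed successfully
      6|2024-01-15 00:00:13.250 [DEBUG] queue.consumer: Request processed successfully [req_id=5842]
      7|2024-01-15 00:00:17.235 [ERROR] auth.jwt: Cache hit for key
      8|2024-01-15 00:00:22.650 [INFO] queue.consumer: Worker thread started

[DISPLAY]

                                  
                                  
                                  
                                  
      ┏━━━━━━━━━━┏━━━━━━━━━━━━━━━━
      ┃ Sokoban  ┃ TabContainer   
      ┠──────────┠────────────────
      ┃█████████ ┃[summary.txt]│ c
      ┃█   ◎◎  █ ┃────────────────
      ┃█    █  █ ┃The process hand
      ┃█□◎@    █ ┃The pipeline val
      ┃█    █ □█ ┃The system proce
      ┃█  □    █ ┃                
      ┃█████████ ┃The system proce
      ┃Moves: 0  ┃The framework pr
      ┃          ┃The pipeline coo
      ┃          ┃This module hand


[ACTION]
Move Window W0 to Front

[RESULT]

                                  
                                  
                                  
                                  
      ┏━━━━━━━━━━━━━━━━━━━━━┓━━━━━
      ┃ Sokoban             ┃er   
      ┠─────────────────────┨─────
      ┃█████████            ┃t]│ c
      ┃█   ◎◎  █            ┃─────
      ┃█    █  █            ┃ hand
      ┃█□◎@    █            ┃e val
      ┃█    █ □█            ┃proce
      ┃█  □    █            ┃     
      ┃█████████            ┃proce
      ┃Moves: 0  0/3        ┃rk pr
      ┃                     ┃e coo
      ┃                     ┃ hand


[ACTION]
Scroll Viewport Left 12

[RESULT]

                                  
                                  
                                  
                                  
           ┏━━━━━━━━━━━━━━━━━━━━━┓
           ┃ Sokoban             ┃
           ┠─────────────────────┨
           ┃█████████            ┃
           ┃█   ◎◎  █            ┃
           ┃█    █  █            ┃
           ┃█□◎@    █            ┃
           ┃█    █ □█            ┃
           ┃█  □    █            ┃
           ┃█████████            ┃
           ┃Moves: 0  0/3        ┃
           ┃                     ┃
           ┃                     ┃


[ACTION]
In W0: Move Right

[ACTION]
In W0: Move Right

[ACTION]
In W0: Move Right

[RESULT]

                                  
                                  
                                  
                                  
           ┏━━━━━━━━━━━━━━━━━━━━━┓
           ┃ Sokoban             ┃
           ┠─────────────────────┨
           ┃█████████            ┃
           ┃█   ◎◎  █            ┃
           ┃█    █  █            ┃
           ┃█□◎   @ █            ┃
           ┃█    █ □█            ┃
           ┃█  □    █            ┃
           ┃█████████            ┃
           ┃Moves: 3  0/3        ┃
           ┃                     ┃
           ┃                     ┃


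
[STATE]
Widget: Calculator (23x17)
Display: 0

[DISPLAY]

                      0
┌───┬───┬───┬───┐      
│ 7 │ 8 │ 9 │ ÷ │      
├───┼───┼───┼───┤      
│ 4 │ 5 │ 6 │ × │      
├───┼───┼───┼───┤      
│ 1 │ 2 │ 3 │ - │      
├───┼───┼───┼───┤      
│ 0 │ . │ = │ + │      
├───┼───┼───┼───┤      
│ C │ MC│ MR│ M+│      
└───┴───┴───┴───┘      
                       
                       
                       
                       
                       


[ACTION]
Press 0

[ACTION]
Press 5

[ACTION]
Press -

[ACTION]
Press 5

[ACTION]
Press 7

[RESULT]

                     57
┌───┬───┬───┬───┐      
│ 7 │ 8 │ 9 │ ÷ │      
├───┼───┼───┼───┤      
│ 4 │ 5 │ 6 │ × │      
├───┼───┼───┼───┤      
│ 1 │ 2 │ 3 │ - │      
├───┼───┼───┼───┤      
│ 0 │ . │ = │ + │      
├───┼───┼───┼───┤      
│ C │ MC│ MR│ M+│      
└───┴───┴───┴───┘      
                       
                       
                       
                       
                       


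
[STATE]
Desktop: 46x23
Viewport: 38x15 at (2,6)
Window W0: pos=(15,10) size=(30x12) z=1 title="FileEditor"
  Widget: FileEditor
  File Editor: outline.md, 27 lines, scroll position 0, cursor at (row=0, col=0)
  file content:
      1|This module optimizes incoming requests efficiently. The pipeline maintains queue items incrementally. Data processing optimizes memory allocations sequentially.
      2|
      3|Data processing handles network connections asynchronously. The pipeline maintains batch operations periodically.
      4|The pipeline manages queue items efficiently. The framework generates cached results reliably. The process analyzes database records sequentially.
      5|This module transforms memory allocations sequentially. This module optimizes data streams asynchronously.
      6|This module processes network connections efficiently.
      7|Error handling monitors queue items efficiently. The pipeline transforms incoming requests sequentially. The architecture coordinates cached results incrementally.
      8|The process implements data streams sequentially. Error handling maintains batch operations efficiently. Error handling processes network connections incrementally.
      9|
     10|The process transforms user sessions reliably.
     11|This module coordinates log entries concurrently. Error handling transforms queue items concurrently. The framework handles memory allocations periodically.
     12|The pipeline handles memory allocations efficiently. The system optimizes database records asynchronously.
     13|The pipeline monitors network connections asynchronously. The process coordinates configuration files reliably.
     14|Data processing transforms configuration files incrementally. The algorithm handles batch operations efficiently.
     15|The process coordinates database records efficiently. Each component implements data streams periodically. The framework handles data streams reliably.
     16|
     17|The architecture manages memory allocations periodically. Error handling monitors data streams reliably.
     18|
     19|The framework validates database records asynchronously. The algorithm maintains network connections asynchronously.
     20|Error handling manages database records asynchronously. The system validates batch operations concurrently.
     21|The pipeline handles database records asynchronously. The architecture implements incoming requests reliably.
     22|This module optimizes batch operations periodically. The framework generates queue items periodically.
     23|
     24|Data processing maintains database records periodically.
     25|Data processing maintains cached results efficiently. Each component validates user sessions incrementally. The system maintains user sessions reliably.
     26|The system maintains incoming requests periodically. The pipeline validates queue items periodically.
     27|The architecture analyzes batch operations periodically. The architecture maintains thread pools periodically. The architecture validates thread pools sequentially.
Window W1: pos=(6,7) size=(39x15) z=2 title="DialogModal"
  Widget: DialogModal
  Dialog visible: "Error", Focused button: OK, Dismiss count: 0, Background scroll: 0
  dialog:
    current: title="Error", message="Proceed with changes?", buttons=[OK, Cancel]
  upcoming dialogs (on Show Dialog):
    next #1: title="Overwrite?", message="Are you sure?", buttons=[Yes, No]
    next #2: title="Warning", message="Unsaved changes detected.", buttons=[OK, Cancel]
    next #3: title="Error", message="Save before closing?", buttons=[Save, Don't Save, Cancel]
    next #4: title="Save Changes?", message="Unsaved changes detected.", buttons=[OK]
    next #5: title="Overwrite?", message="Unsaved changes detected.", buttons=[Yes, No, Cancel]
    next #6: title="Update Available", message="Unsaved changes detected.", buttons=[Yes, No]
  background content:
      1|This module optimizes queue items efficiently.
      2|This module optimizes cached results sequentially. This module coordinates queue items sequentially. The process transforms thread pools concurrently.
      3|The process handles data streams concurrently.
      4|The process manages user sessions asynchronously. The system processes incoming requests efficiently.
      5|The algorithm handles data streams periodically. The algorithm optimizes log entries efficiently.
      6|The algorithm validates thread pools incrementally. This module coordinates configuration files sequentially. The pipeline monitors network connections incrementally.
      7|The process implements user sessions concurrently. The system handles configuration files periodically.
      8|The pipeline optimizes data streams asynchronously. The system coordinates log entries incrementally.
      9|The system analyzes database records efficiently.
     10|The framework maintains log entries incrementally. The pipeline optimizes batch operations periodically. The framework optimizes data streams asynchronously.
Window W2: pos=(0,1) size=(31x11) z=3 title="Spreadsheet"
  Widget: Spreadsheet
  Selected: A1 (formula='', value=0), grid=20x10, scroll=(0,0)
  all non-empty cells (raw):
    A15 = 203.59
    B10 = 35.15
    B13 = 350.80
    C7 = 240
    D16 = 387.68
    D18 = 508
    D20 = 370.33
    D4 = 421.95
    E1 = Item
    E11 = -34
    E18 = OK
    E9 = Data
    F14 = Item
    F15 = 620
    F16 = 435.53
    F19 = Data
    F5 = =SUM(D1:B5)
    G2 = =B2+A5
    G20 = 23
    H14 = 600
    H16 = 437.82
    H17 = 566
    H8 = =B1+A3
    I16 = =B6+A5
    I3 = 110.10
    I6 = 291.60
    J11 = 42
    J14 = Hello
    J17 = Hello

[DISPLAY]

----------------------------┃         
 1      [0]       0       0 ┃━━━━━━━━━
 2        0       0       0 ┃         
 3        0       0       0 ┃─────────
 4        0       0       0 ┃eue items
━━━━━━━━━━━━━━━━━━━━━━━━━━━━┛ched resu
    ┃The process handles data streams 
    ┃The pr┌───────────────────────┐ns
    ┃The al│         Error         │am
    ┃The al│ Proceed with changes? │po
    ┃The pr│     [OK]  Cancel      │si
    ┃The pi└───────────────────────┘ea
    ┃The system analyzes database reco
    ┃The framework maintains log entri
    ┃                                 


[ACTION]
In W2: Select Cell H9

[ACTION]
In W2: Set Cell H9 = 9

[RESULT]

----------------------------┃         
 1        0       0       0 ┃━━━━━━━━━
 2        0       0       0 ┃         
 3        0       0       0 ┃─────────
 4        0       0       0 ┃eue items
━━━━━━━━━━━━━━━━━━━━━━━━━━━━┛ched resu
    ┃The process handles data streams 
    ┃The pr┌───────────────────────┐ns
    ┃The al│         Error         │am
    ┃The al│ Proceed with changes? │po
    ┃The pr│     [OK]  Cancel      │si
    ┃The pi└───────────────────────┘ea
    ┃The system analyzes database reco
    ┃The framework maintains log entri
    ┃                                 


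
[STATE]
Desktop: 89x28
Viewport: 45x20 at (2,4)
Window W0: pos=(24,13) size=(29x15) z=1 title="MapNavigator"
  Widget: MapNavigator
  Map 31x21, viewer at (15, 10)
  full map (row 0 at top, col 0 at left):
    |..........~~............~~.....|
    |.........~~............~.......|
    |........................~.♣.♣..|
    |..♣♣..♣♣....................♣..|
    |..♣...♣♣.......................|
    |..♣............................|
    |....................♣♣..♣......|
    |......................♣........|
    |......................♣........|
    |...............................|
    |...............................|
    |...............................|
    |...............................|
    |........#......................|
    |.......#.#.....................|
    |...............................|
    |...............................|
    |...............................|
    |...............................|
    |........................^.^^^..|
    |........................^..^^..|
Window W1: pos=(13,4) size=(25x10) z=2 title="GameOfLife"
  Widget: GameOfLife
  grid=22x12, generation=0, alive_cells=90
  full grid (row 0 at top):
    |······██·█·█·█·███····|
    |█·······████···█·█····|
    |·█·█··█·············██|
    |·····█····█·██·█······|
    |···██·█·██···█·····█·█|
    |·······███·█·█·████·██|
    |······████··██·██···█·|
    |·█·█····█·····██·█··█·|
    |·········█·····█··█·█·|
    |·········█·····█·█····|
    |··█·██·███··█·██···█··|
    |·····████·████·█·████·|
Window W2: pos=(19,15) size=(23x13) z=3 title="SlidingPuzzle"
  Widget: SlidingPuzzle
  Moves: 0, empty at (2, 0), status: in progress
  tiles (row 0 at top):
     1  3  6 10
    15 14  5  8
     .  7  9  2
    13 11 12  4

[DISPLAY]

           ┏━━━━━━━━━━━━━━━━━━━━━━━┓         
           ┃ GameOfLife            ┃         
           ┠───────────────────────┨         
           ┃Gen: 0                 ┃         
           ┃·····█····█·██·█······ ┃         
           ┃···██·█·██···█·····█·█ ┃         
           ┃·······███·█·█·████·██ ┃         
           ┃······████··██·██···█· ┃         
           ┃·█·█····█·····██·█··█· ┃         
           ┗━━━━━━━━━━━━━━━━━━━━━━━┛━━━━━━━━━
                      ┃ MapNavigator         
                 ┏━━━━━━━━━━━━━━━━━━━━━┓─────
                 ┃ SlidingPuzzle       ┃.....
                 ┠─────────────────────┨.♣♣..
                 ┃┌────┬────┬────┬────┐┃...♣.
                 ┃│  1 │  3 │  6 │ 10 │┃...♣.
                 ┃├────┼────┼────┼────┤┃.....
                 ┃│ 15 │ 14 │  5 │  8 │┃.....
                 ┃├────┼────┼────┼────┤┃.....
                 ┃│    │  7 │  9 │  2 │┃.....


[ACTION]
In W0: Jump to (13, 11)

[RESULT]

           ┏━━━━━━━━━━━━━━━━━━━━━━━┓         
           ┃ GameOfLife            ┃         
           ┠───────────────────────┨         
           ┃Gen: 0                 ┃         
           ┃·····█····█·██·█······ ┃         
           ┃···██·█·██···█·····█·█ ┃         
           ┃·······███·█·█·████·██ ┃         
           ┃······████··██·██···█· ┃         
           ┃·█·█····█·····██·█··█· ┃         
           ┗━━━━━━━━━━━━━━━━━━━━━━━┛━━━━━━━━━
                      ┃ MapNavigator         
                 ┏━━━━━━━━━━━━━━━━━━━━━┓─────
                 ┃ SlidingPuzzle       ┃...♣♣
                 ┠─────────────────────┨.....
                 ┃┌────┬────┬────┬────┐┃.....
                 ┃│  1 │  3 │  6 │ 10 │┃.....
                 ┃├────┼────┼────┼────┤┃.....
                 ┃│ 15 │ 14 │  5 │  8 │┃.....
                 ┃├────┼────┼────┼────┤┃.....
                 ┃│    │  7 │  9 │  2 │┃.....


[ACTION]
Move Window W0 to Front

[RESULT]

           ┏━━━━━━━━━━━━━━━━━━━━━━━┓         
           ┃ GameOfLife            ┃         
           ┠───────────────────────┨         
           ┃Gen: 0                 ┃         
           ┃·····█····█·██·█······ ┃         
           ┃···██·█·██···█·····█·█ ┃         
           ┃·······███·█·█·████·██ ┃         
           ┃······████··██·██···█· ┃         
           ┃·█·█····█·····██·█··█· ┃         
           ┗━━━━━━━━━━┏━━━━━━━━━━━━━━━━━━━━━━
                      ┃ MapNavigator         
                 ┏━━━━┠──────────────────────
                 ┃ Sli┃....................♣♣
                 ┠────┃......................
                 ┃┌───┃......................
                 ┃│  1┃......................
                 ┃├───┃......................
                 ┃│ 15┃.............@........
                 ┃├───┃......................
                 ┃│   ┃........#.............


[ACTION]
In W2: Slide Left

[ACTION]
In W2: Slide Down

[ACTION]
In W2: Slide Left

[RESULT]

           ┏━━━━━━━━━━━━━━━━━━━━━━━┓         
           ┃ GameOfLife            ┃         
           ┠───────────────────────┨         
           ┃Gen: 0                 ┃         
           ┃·····█····█·██·█······ ┃         
           ┃···██·█·██···█·····█·█ ┃         
           ┃·······███·█·█·████·██ ┃         
           ┃······████··██·██···█· ┃         
           ┃·█·█····█·····██·█··█· ┃         
           ┗━━━━━━━━━━┏━━━━━━━━━━━━━━━━━━━━━━
                      ┃ MapNavigator         
                 ┏━━━━┠──────────────────────
                 ┃ Sli┃....................♣♣
                 ┠────┃......................
                 ┃┌───┃......................
                 ┃│  1┃......................
                 ┃├───┃......................
                 ┃│ 15┃.............@........
                 ┃├───┃......................
                 ┃│  7┃........#.............


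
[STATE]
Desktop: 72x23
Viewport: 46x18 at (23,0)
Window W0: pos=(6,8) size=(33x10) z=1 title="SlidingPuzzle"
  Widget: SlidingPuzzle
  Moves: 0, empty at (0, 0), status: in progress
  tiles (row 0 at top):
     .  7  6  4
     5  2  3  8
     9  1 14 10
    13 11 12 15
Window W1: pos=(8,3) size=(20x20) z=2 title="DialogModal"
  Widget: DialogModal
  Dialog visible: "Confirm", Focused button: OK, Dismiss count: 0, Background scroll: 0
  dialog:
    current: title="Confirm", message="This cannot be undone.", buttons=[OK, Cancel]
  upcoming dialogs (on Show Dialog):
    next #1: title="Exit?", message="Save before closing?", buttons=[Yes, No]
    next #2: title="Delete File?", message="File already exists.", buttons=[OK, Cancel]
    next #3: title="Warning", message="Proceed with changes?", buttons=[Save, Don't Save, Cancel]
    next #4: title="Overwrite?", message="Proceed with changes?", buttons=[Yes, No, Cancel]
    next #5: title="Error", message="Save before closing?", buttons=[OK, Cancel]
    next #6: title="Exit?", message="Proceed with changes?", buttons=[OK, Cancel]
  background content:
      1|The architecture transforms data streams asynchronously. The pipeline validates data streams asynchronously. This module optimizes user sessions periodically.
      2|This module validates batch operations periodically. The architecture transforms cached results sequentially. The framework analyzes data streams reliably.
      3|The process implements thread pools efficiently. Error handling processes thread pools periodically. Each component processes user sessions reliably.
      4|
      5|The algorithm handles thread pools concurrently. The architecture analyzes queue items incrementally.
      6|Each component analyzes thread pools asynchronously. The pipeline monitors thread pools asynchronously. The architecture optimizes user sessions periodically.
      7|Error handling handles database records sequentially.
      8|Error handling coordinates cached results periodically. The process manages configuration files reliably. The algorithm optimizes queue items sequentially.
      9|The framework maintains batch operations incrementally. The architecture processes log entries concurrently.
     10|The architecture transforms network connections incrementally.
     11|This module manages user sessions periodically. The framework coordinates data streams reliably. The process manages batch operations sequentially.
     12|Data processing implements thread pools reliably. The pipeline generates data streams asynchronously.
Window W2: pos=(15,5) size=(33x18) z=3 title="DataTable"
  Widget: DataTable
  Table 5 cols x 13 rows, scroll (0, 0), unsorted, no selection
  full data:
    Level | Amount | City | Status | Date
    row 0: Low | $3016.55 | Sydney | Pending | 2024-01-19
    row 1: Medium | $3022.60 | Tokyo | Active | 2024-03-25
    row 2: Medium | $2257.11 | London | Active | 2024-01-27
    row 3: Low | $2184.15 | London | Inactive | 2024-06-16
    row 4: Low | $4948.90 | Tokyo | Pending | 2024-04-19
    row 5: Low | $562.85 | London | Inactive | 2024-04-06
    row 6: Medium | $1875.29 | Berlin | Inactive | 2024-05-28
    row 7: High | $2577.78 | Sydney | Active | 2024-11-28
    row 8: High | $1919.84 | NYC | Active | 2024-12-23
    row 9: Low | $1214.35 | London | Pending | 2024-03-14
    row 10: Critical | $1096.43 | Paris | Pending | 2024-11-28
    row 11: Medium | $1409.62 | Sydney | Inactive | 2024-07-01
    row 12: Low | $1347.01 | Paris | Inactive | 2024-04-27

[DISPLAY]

                                              
                                              
                                              
━━━━┓                                         
    ┃                                         
━━━━━━━━━━━━━━━━━━━━━━━━┓                     
ble                     ┃                     
────────────────────────┨                     
 │Amount  │City  │Status┃                     
─┼────────┼──────┼──────┃                     
 │$3016.55│Sydney│Pendin┃                     
 │$3022.60│Tokyo │Active┃                     
 │$2257.11│London│Active┃                     
 │$2184.15│London│Inacti┃                     
 │$4948.90│Tokyo │Pendin┃                     
 │$562.85 │London│Inacti┃                     
 │$1875.29│Berlin│Inacti┃                     
 │$2577.78│Sydney│Active┃                     


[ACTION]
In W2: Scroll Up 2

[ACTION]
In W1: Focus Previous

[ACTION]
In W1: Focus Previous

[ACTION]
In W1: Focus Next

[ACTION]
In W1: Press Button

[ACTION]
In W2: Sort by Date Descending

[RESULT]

                                              
                                              
                                              
━━━━┓                                         
    ┃                                         
━━━━━━━━━━━━━━━━━━━━━━━━┓                     
ble                     ┃                     
────────────────────────┨                     
 │Amount  │City  │Status┃                     
─┼────────┼──────┼──────┃                     
 │$1919.84│NYC   │Active┃                     
 │$2577.78│Sydney│Active┃                     
l│$1096.43│Paris │Pendin┃                     
 │$1409.62│Sydney│Inacti┃                     
 │$2184.15│London│Inacti┃                     
 │$1875.29│Berlin│Inacti┃                     
 │$1347.01│Paris │Inacti┃                     
 │$4948.90│Tokyo │Pendin┃                     


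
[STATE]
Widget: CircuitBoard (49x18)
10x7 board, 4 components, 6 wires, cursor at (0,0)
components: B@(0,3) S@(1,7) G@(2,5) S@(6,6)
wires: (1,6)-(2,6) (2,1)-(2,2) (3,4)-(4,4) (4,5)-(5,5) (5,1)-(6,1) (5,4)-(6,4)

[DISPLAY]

   0 1 2 3 4 5 6 7 8 9                           
0  [.]          B                                
                                                 
1                           ·   S                
                            │                    
2       · ─ ·           G   ·                    
                                                 
3                   ·                            
                    │                            
4                   ·   ·                        
                        │                        
5       ·           ·   ·                        
        │           │                            
6       ·           ·       S                    
Cursor: (0,0)                                    
                                                 
                                                 
                                                 


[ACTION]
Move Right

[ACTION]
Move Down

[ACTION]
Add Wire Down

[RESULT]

   0 1 2 3 4 5 6 7 8 9                           
0               B                                
                                                 
1      [.]                  ·   S                
        │                   │                    
2       · ─ ·           G   ·                    
                                                 
3                   ·                            
                    │                            
4                   ·   ·                        
                        │                        
5       ·           ·   ·                        
        │           │                            
6       ·           ·       S                    
Cursor: (1,1)                                    
                                                 
                                                 
                                                 


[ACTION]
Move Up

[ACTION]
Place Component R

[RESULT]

   0 1 2 3 4 5 6 7 8 9                           
0      [R]      B                                
                                                 
1       ·                   ·   S                
        │                   │                    
2       · ─ ·           G   ·                    
                                                 
3                   ·                            
                    │                            
4                   ·   ·                        
                        │                        
5       ·           ·   ·                        
        │           │                            
6       ·           ·       S                    
Cursor: (0,1)                                    
                                                 
                                                 
                                                 


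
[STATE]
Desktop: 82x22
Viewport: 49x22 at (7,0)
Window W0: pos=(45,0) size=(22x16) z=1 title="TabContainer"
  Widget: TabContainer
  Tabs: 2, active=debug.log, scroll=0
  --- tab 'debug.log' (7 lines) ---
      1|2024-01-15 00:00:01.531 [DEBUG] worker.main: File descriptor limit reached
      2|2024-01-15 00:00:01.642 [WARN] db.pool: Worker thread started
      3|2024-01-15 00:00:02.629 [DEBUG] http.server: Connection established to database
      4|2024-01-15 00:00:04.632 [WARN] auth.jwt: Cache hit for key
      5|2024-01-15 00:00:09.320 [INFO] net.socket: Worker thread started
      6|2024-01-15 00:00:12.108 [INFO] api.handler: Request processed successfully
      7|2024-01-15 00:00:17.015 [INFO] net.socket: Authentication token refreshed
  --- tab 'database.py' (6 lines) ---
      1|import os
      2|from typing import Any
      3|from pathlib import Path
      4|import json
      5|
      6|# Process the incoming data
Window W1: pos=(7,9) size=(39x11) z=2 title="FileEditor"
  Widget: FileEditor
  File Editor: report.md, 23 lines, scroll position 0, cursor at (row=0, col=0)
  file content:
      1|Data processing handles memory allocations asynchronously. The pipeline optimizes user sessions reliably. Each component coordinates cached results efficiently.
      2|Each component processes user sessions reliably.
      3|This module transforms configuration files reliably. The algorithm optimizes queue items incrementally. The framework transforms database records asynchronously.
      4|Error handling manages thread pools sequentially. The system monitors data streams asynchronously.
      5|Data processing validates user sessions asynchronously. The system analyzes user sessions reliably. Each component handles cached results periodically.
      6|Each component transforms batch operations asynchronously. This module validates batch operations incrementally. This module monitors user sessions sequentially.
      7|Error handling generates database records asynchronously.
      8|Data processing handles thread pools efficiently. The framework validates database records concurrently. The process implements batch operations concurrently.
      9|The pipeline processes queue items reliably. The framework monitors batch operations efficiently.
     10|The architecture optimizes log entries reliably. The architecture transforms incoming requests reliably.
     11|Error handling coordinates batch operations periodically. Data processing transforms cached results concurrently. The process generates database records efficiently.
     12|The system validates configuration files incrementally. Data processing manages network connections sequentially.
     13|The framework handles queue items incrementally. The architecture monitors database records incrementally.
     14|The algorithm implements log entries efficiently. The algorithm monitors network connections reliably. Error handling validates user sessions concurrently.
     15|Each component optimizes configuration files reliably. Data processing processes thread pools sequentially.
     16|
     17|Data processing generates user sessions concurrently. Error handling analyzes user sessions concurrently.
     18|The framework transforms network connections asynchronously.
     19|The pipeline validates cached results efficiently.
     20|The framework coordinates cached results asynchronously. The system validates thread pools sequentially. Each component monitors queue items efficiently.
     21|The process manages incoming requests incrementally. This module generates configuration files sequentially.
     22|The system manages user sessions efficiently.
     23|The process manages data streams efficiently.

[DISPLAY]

                                      ┏━━━━━━━━━━
                                      ┃ TabContai
                                      ┠──────────
                                      ┃[debug.log
                                      ┃──────────
                                      ┃2024-01-15
                                      ┃2024-01-15
                                      ┃2024-01-15
                                      ┃2024-01-15
┏━━━━━━━━━━━━━━━━━━━━━━━━━━━━━━━━━━━━━┓2024-01-15
┃ FileEditor                          ┃2024-01-15
┠─────────────────────────────────────┨2024-01-15
┃█ata processing handles memory alloc▲┃          
┃Each component processes user sessio█┃          
┃This module transforms configuration░┃          
┃Error handling manages thread pools ░┃━━━━━━━━━━
┃Data processing validates user sessi░┃          
┃Each component transforms batch oper░┃          
┃Error handling generates database re▼┃          
┗━━━━━━━━━━━━━━━━━━━━━━━━━━━━━━━━━━━━━┛          
                                                 
                                                 


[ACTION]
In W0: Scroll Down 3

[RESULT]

                                      ┏━━━━━━━━━━
                                      ┃ TabContai
                                      ┠──────────
                                      ┃[debug.log
                                      ┃──────────
                                      ┃2024-01-15
                                      ┃2024-01-15
                                      ┃2024-01-15
                                      ┃2024-01-15
┏━━━━━━━━━━━━━━━━━━━━━━━━━━━━━━━━━━━━━┓          
┃ FileEditor                          ┃          
┠─────────────────────────────────────┨          
┃█ata processing handles memory alloc▲┃          
┃Each component processes user sessio█┃          
┃This module transforms configuration░┃          
┃Error handling manages thread pools ░┃━━━━━━━━━━
┃Data processing validates user sessi░┃          
┃Each component transforms batch oper░┃          
┃Error handling generates database re▼┃          
┗━━━━━━━━━━━━━━━━━━━━━━━━━━━━━━━━━━━━━┛          
                                                 
                                                 


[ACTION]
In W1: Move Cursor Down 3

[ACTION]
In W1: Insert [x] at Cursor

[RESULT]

                                      ┏━━━━━━━━━━
                                      ┃ TabContai
                                      ┠──────────
                                      ┃[debug.log
                                      ┃──────────
                                      ┃2024-01-15
                                      ┃2024-01-15
                                      ┃2024-01-15
                                      ┃2024-01-15
┏━━━━━━━━━━━━━━━━━━━━━━━━━━━━━━━━━━━━━┓          
┃ FileEditor                          ┃          
┠─────────────────────────────────────┨          
┃Data processing handles memory alloc▲┃          
┃Each component processes user sessio█┃          
┃This module transforms configuration░┃          
┃x█rror handling manages thread pools░┃━━━━━━━━━━
┃Data processing validates user sessi░┃          
┃Each component transforms batch oper░┃          
┃Error handling generates database re▼┃          
┗━━━━━━━━━━━━━━━━━━━━━━━━━━━━━━━━━━━━━┛          
                                                 
                                                 
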